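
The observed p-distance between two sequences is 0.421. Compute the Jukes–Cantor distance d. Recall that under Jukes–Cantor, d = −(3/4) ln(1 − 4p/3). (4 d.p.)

0.6180

d = −(3/4) ln(1 − 4p/3) = −0.75 ln(1 − 0.561333) = −0.75 ln(0.438667)
  = −0.75 × (-0.824015) = 0.618011 substitutions/site.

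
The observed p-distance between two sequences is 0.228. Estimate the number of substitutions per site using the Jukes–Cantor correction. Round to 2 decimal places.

d = −(3/4) ln(1 − 4p/3) = −0.75 ln(1 − 0.304) = −0.75 ln(0.696)
  = −0.75 × (-0.362406) = 0.271805 substitutions/site.

0.27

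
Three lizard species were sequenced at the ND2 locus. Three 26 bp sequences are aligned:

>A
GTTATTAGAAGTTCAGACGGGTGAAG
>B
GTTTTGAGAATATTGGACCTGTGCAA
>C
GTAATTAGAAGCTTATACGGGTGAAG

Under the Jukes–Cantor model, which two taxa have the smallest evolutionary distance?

A and C

A–B: 10/26 differ, p = 0.385, d = 0.539.
A–C: 4/26 differ, p = 0.154, d = 0.172.
B–C: 11/26 differ, p = 0.423, d = 0.623.
The smallest distance is between A and C.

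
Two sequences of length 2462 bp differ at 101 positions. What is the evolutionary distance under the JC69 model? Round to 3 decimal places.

0.042

p = 101/2462 ≈ 0.041024.
d = −(3/4) ln(1 − 4p/3) = −0.75 ln(1 − 0.054699) = −0.75 ln(0.945301)
  = −0.75 × (-0.056252) = 0.042189 substitutions/site.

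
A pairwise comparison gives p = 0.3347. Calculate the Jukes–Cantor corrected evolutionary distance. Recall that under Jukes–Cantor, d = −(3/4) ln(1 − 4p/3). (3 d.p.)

0.443

d = −(3/4) ln(1 − 4p/3) = −0.75 ln(1 − 0.446267) = −0.75 ln(0.553733)
  = −0.75 × (-0.591073) = 0.443305 substitutions/site.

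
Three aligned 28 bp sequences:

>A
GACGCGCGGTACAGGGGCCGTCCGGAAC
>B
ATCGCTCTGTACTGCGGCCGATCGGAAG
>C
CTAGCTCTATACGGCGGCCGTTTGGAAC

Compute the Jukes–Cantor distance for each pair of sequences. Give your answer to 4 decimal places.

d(A,B) = 0.4197, d(A,C) = 0.4850, d(B,C) = 0.3041

A–B: 9/28 sites differ → p ≈ 0.321429, d = −0.75 ln(1 − 0.428572) = 0.419713 ≈ 0.4197.
A–C: 10/28 sites differ → p ≈ 0.357143, d = −0.75 ln(1 − 0.476191) = 0.484971 ≈ 0.4850.
B–C: 7/28 sites differ → p = 0.25, d = −0.75 ln(1 − 0.333333) = 0.304098 ≈ 0.3041.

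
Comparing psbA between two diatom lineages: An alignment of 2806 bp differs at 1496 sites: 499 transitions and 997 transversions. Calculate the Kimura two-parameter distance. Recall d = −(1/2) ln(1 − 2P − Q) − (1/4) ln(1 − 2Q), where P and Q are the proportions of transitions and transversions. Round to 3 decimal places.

0.931

P = 499/2806 ≈ 0.177833 and Q = 997/2806 ≈ 0.35531.
Under the Kimura two-parameter model, d = −½ ln(1 − 2P − Q) − ¼ ln(1 − 2Q).
1 − 2P − Q = 0.289024, giving −½ ln(0.289024) = 0.620623.
1 − 2Q = 0.28938, giving −¼ ln(0.28938) = 0.310004.
d = 0.620623 + 0.310004 = 0.930627.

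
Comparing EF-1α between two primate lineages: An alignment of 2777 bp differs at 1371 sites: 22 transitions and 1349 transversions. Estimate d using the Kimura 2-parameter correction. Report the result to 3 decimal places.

P = 22/2777 ≈ 0.007922 and Q = 1349/2777 ≈ 0.485776.
Under the Kimura two-parameter model, d = −½ ln(1 − 2P − Q) − ¼ ln(1 − 2Q).
1 − 2P − Q = 0.49838, giving −½ ln(0.49838) = 0.348196.
1 − 2Q = 0.028448, giving −¼ ln(0.028448) = 0.889919.
d = 0.348196 + 0.889919 = 1.238115.

1.238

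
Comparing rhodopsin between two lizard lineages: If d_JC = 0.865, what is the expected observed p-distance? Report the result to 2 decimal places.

0.51

p = (3/4)(1 − e^(−4d/3)) = 0.75 × (1 − e^(-1.153333)) = 0.75 × (1 − 0.315583) = 0.513313.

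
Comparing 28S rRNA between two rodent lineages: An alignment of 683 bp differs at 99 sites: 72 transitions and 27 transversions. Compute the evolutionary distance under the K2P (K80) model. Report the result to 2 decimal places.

0.16

P = 72/683 ≈ 0.105417 and Q = 27/683 ≈ 0.039531.
Under the Kimura two-parameter model, d = −½ ln(1 − 2P − Q) − ¼ ln(1 − 2Q).
1 − 2P − Q = 0.749635, giving −½ ln(0.749635) = 0.144084.
1 − 2Q = 0.920938, giving −¼ ln(0.920938) = 0.020591.
d = 0.144084 + 0.020591 = 0.164675.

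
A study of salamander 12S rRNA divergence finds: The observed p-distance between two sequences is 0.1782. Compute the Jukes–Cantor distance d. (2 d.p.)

0.20

d = −(3/4) ln(1 − 4p/3) = −0.75 ln(1 − 0.2376) = −0.75 ln(0.7624)
  = −0.75 × (-0.271284) = 0.203463 substitutions/site.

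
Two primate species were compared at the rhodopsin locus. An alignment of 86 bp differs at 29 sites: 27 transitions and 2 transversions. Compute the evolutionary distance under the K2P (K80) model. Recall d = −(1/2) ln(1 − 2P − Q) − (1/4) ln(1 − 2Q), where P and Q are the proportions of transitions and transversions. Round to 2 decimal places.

P = 27/86 ≈ 0.313953 and Q = 2/86 ≈ 0.023256.
Under the Kimura two-parameter model, d = −½ ln(1 − 2P − Q) − ¼ ln(1 − 2Q).
1 − 2P − Q = 0.348838, giving −½ ln(0.348838) = 0.526574.
1 − 2Q = 0.953488, giving −¼ ln(0.953488) = 0.011907.
d = 0.526574 + 0.011907 = 0.538481.

0.54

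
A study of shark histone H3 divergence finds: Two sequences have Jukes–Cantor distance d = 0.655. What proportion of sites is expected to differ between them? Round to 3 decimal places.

p = (3/4)(1 − e^(−4d/3)) = 0.75 × (1 − e^(-0.873333)) = 0.75 × (1 − 0.417558) = 0.436832.

0.437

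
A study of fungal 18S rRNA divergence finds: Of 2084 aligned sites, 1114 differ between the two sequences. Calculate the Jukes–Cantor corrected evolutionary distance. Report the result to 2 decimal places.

0.94

p = 1114/2084 ≈ 0.534549.
d = −(3/4) ln(1 − 4p/3) = −0.75 ln(1 − 0.712732) = −0.75 ln(0.287268)
  = −0.75 × (-1.247340) = 0.935505 substitutions/site.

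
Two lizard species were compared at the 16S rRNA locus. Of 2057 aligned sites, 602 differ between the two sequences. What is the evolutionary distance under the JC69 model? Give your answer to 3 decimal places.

p = 602/2057 ≈ 0.292659.
d = −(3/4) ln(1 − 4p/3) = −0.75 ln(1 − 0.390212) = −0.75 ln(0.609788)
  = −0.75 × (-0.494644) = 0.370983 substitutions/site.

0.371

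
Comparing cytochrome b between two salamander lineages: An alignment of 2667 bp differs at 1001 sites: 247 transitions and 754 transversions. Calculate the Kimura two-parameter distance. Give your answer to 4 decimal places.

0.5239

P = 247/2667 ≈ 0.092613 and Q = 754/2667 ≈ 0.282715.
Under the Kimura two-parameter model, d = −½ ln(1 − 2P − Q) − ¼ ln(1 − 2Q).
1 − 2P − Q = 0.532059, giving −½ ln(0.532059) = 0.315500.
1 − 2Q = 0.43457, giving −¼ ln(0.43457) = 0.208350.
d = 0.315500 + 0.208350 = 0.523850.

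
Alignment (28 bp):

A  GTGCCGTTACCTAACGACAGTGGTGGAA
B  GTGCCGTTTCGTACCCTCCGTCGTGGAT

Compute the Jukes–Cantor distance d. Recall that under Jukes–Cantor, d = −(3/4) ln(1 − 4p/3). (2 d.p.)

The sequences differ at 8 of 28 sites (9, 11, 14, 16, 17, 19, 22, 28), so p = 8/28 ≈ 0.285714.
d = −(3/4) ln(1 − 4p/3) = −0.75 ln(1 − 0.380952) = −0.75 ln(0.619048)
  = −0.75 × (-0.479572) = 0.359679 substitutions/site.

0.36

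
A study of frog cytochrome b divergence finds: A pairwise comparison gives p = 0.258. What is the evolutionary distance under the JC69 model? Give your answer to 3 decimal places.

0.316

d = −(3/4) ln(1 − 4p/3) = −0.75 ln(1 − 0.344) = −0.75 ln(0.656)
  = −0.75 × (-0.421594) = 0.316196 substitutions/site.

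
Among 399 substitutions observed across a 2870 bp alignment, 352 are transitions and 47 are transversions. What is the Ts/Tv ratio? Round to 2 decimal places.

7.49

R = 352/47 = 7.489361… ≈ 7.49 (to 2 d.p.).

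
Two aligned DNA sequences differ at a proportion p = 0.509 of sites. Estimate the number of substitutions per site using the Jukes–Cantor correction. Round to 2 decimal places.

0.85

d = −(3/4) ln(1 − 4p/3) = −0.75 ln(1 − 0.678667) = −0.75 ln(0.321333)
  = −0.75 × (-1.135277) = 0.851458 substitutions/site.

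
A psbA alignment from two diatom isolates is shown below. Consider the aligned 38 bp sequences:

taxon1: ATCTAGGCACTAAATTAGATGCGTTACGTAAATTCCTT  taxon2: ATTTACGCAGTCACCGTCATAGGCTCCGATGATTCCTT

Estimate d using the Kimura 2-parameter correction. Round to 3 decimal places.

Of 38 sites, 5 differences are transitions and 11 are transversions, so P = 5/38 ≈ 0.131579 and Q = 11/38 ≈ 0.289474.
Under the Kimura two-parameter model, d = −½ ln(1 − 2P − Q) − ¼ ln(1 − 2Q).
1 − 2P − Q = 0.447368, giving −½ ln(0.447368) = 0.402187.
1 − 2Q = 0.421052, giving −¼ ln(0.421052) = 0.216250.
d = 0.402187 + 0.216250 = 0.618437.

0.618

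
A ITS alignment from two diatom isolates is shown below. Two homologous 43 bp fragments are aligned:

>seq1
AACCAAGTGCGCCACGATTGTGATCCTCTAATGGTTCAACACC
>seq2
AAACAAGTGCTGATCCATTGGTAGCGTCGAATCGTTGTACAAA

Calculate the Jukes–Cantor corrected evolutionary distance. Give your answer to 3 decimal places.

The sequences differ at 16 of 43 sites, so p = 16/43 ≈ 0.372093.
d = −(3/4) ln(1 − 4p/3) = −0.75 ln(1 − 0.496124) = −0.75 ln(0.503876)
  = −0.75 × (-0.685425) = 0.514069 substitutions/site.

0.514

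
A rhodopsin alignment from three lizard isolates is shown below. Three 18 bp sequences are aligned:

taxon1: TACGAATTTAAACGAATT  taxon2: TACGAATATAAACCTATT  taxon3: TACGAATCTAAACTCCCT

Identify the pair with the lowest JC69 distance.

taxon1 and taxon2

taxon1–taxon2: 3/18 differ, p = 0.167, d = 0.188.
taxon1–taxon3: 5/18 differ, p = 0.278, d = 0.347.
taxon2–taxon3: 5/18 differ, p = 0.278, d = 0.347.
The smallest distance is between taxon1 and taxon2.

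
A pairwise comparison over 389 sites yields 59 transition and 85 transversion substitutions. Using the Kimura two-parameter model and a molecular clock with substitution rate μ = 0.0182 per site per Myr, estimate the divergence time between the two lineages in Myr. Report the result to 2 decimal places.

P = 59/389 ≈ 0.151671 and Q = 85/389 ≈ 0.218509.
Under the Kimura two-parameter model, d = −½ ln(1 − 2P − Q) − ¼ ln(1 − 2Q).
1 − 2P − Q = 0.478149, giving −½ ln(0.478149) = 0.368916.
1 − 2Q = 0.562982, giving −¼ ln(0.562982) = 0.143627.
d = 0.368916 + 0.143627 = 0.512543.
Under a molecular clock d = 2μt, so t = d/(2μ) = 0.512543 / (2 × 0.0182) = 14.08 Myr.

14.08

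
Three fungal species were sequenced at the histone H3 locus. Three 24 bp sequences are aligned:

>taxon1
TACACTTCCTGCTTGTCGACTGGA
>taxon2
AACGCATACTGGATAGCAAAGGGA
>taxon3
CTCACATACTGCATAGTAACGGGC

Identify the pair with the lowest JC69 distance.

taxon2 and taxon3

taxon1–taxon2: 11/24 differ, p = 0.458, d = 0.708.
taxon1–taxon3: 11/24 differ, p = 0.458, d = 0.708.
taxon2–taxon3: 7/24 differ, p = 0.292, d = 0.369.
The smallest distance is between taxon2 and taxon3.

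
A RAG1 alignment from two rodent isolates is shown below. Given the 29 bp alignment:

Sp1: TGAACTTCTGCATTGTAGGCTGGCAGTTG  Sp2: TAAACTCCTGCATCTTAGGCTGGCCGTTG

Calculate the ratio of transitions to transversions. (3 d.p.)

Transitions are A↔G and C↔T; transversions are all other mismatches.
Transitions: 3. Transversions: 2.
R = 3/2 = 1.500.

1.500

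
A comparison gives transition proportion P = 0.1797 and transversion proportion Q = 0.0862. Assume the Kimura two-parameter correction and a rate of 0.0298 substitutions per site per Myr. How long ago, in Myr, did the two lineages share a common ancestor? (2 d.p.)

5.74

Under the Kimura two-parameter model, d = −½ ln(1 − 2P − Q) − ¼ ln(1 − 2Q).
1 − 2P − Q = 0.5544, giving −½ ln(0.5544) = 0.294934.
1 − 2Q = 0.8276, giving −¼ ln(0.8276) = 0.047306.
d = 0.294934 + 0.047306 = 0.342240.
Under a molecular clock d = 2μt, so t = d/(2μ) = 0.342240 / (2 × 0.0298) = 5.74 Myr.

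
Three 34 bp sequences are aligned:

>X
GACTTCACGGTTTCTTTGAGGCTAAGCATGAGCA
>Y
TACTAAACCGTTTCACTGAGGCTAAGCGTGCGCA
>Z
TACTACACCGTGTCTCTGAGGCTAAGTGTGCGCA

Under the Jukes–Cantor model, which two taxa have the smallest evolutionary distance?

X–Y: 8/34 differ, p = 0.235, d = 0.282.
X–Z: 8/34 differ, p = 0.235, d = 0.282.
Y–Z: 4/34 differ, p = 0.118, d = 0.128.
The smallest distance is between Y and Z.

Y and Z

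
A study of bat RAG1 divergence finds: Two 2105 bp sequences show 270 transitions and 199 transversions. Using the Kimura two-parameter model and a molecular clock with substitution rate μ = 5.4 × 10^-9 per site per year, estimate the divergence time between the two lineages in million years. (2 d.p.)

P = 270/2105 ≈ 0.128266 and Q = 199/2105 ≈ 0.094537.
Under the Kimura two-parameter model, d = −½ ln(1 − 2P − Q) − ¼ ln(1 − 2Q).
1 − 2P − Q = 0.648931, giving −½ ln(0.648931) = 0.216214.
1 − 2Q = 0.810926, giving −¼ ln(0.810926) = 0.052395.
d = 0.216214 + 0.052395 = 0.268609.
Under a molecular clock d = 2μt, so t = d/(2μ) = 0.268609 / (2 × 5.4 × 10^-9) = 24.87 million years.

24.87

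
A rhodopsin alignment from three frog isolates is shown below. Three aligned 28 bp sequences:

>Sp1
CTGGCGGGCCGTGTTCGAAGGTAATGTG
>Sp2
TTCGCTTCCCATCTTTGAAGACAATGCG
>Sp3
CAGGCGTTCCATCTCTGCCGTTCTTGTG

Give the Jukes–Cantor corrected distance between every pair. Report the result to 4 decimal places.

d(Sp1,Sp2) = 0.5565, d(Sp1,Sp3) = 0.6355, d(Sp2,Sp3) = 0.7238

Sp1–Sp2: 11/28 sites differ → p ≈ 0.392857, d = −0.75 ln(1 − 0.523809) = 0.556452 ≈ 0.5565.
Sp1–Sp3: 12/28 sites differ → p ≈ 0.428571, d = −0.75 ln(1 − 0.571428) = 0.635472 ≈ 0.6355.
Sp2–Sp3: 13/28 sites differ → p ≈ 0.464286, d = −0.75 ln(1 − 0.619048) = 0.723811 ≈ 0.7238.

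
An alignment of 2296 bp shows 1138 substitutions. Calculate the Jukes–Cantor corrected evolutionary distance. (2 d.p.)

p = 1138/2296 ≈ 0.495645.
d = −(3/4) ln(1 − 4p/3) = −0.75 ln(1 − 0.66086) = −0.75 ln(0.33914)
  = −0.75 × (-1.081342) = 0.811007 substitutions/site.

0.81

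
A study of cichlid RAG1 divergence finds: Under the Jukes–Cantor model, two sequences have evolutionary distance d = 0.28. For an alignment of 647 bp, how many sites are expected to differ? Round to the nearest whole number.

151

Invert JC69: p = (3/4)(1 − e^(−4d/3)) = 0.75 × (1 − e^(-0.373333)) = 0.75 × (1 − 0.688436) = 0.233673.
Expected differing sites = pL ≈ 0.233673 × 647 = 151.186431 ≈ 151.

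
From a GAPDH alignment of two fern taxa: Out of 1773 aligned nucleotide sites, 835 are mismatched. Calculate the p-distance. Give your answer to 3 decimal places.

0.471

p = 835/1773 = 0.470953… ≈ 0.471 (to 3 d.p.).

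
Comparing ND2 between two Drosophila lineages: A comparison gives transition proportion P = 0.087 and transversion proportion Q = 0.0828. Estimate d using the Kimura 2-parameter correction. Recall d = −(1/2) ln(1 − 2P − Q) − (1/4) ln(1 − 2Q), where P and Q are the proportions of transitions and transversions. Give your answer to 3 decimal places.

Under the Kimura two-parameter model, d = −½ ln(1 − 2P − Q) − ¼ ln(1 − 2Q).
1 − 2P − Q = 0.7432, giving −½ ln(0.7432) = 0.148395.
1 − 2Q = 0.8344, giving −¼ ln(0.8344) = 0.045261.
d = 0.148395 + 0.045261 = 0.193656.

0.194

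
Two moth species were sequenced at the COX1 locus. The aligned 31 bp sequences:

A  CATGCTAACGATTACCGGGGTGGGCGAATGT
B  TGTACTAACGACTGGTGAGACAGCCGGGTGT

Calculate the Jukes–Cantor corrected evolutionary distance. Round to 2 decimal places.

The sequences differ at 14 of 31 sites, so p = 14/31 ≈ 0.451613.
d = −(3/4) ln(1 − 4p/3) = −0.75 ln(1 − 0.602151) = −0.75 ln(0.397849)
  = −0.75 × (-0.921683) = 0.691262 substitutions/site.

0.69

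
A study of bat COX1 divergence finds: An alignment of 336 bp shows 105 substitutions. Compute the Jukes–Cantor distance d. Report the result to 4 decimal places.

0.4042

p = 105/336 = 0.3125.
d = −(3/4) ln(1 − 4p/3) = −0.75 ln(1 − 0.416667) = −0.75 ln(0.583333)
  = −0.75 × (-0.538997) = 0.404248 substitutions/site.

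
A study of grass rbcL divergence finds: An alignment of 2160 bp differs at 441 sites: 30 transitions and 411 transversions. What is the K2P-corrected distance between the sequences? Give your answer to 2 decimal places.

P = 30/2160 ≈ 0.013889 and Q = 411/2160 ≈ 0.190278.
Under the Kimura two-parameter model, d = −½ ln(1 − 2P − Q) − ¼ ln(1 − 2Q).
1 − 2P − Q = 0.781944, giving −½ ln(0.781944) = 0.122986.
1 − 2Q = 0.619444, giving −¼ ln(0.619444) = 0.119733.
d = 0.122986 + 0.119733 = 0.242719.

0.24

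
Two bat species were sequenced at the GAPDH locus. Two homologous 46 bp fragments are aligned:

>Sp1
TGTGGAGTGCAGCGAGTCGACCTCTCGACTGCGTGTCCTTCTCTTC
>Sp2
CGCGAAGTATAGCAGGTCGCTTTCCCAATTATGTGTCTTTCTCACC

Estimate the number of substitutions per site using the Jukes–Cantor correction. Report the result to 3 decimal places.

The sequences differ at 18 of 46 sites, so p = 18/46 ≈ 0.391304.
d = −(3/4) ln(1 − 4p/3) = −0.75 ln(1 − 0.521739) = −0.75 ln(0.478261)
  = −0.75 × (-0.737599) = 0.553199 substitutions/site.

0.553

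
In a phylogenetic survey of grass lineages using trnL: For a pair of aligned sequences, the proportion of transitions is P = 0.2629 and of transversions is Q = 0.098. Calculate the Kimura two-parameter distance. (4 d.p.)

Under the Kimura two-parameter model, d = −½ ln(1 − 2P − Q) − ¼ ln(1 − 2Q).
1 − 2P − Q = 0.3762, giving −½ ln(0.3762) = 0.488817.
1 − 2Q = 0.804, giving −¼ ln(0.804) = 0.054539.
d = 0.488817 + 0.054539 = 0.543356.

0.5434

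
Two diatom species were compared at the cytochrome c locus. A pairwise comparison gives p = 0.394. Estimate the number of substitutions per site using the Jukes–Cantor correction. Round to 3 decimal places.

d = −(3/4) ln(1 − 4p/3) = −0.75 ln(1 − 0.525333) = −0.75 ln(0.474667)
  = −0.75 × (-0.745142) = 0.558857 substitutions/site.

0.559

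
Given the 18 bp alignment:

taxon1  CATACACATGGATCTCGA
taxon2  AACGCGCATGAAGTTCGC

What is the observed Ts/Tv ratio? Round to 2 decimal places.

1.67

Transitions are A↔G and C↔T; transversions are all other mismatches.
Transitions: 5. Transversions: 3.
R = 5/3 = 1.666666… ≈ 1.67 (to 2 d.p.).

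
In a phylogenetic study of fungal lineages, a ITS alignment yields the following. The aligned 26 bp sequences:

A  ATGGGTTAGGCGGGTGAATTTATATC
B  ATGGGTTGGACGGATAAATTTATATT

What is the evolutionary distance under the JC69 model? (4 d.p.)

0.2222

The sequences differ at 5 of 26 sites (8, 10, 14, 16, 26), so p = 5/26 ≈ 0.192308.
d = −(3/4) ln(1 − 4p/3) = −0.75 ln(1 − 0.256411) = −0.75 ln(0.743589)
  = −0.75 × (-0.296267) = 0.222200 substitutions/site.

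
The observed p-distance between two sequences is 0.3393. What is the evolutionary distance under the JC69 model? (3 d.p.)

d = −(3/4) ln(1 − 4p/3) = −0.75 ln(1 − 0.4524) = −0.75 ln(0.5476)
  = −0.75 × (-0.602210) = 0.451658 substitutions/site.

0.452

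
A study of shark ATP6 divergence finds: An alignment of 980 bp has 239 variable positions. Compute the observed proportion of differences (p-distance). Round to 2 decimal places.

p = 239/980 = 0.243877… ≈ 0.24 (to 2 d.p.).

0.24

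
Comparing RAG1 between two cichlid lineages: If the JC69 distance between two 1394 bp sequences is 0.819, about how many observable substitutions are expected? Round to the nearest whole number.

695

Invert JC69: p = (3/4)(1 − e^(−4d/3)) = 0.75 × (1 − e^(-1.092)) = 0.75 × (1 − 0.335545) = 0.498341.
Expected differing sites = pL ≈ 0.498341 × 1394 = 694.687354 ≈ 695.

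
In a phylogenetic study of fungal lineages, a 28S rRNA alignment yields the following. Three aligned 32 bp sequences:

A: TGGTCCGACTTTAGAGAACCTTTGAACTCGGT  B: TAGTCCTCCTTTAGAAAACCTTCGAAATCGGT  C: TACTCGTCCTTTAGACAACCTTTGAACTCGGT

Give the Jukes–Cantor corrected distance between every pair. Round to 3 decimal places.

A–B: 6/32 sites differ → p = 0.1875, d = −0.75 ln(1 − 0.25) = 0.215762 ≈ 0.216.
A–C: 6/32 sites differ → p = 0.1875, d = −0.75 ln(1 − 0.25) = 0.215762 ≈ 0.216.
B–C: 5/32 sites differ → p = 0.15625, d = −0.75 ln(1 − 0.208333) = 0.175211 ≈ 0.175.

d(A,B) = 0.216, d(A,C) = 0.216, d(B,C) = 0.175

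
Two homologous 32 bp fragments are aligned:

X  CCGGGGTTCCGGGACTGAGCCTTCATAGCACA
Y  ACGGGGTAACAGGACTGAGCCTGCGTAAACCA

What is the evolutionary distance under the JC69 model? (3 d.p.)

The sequences differ at 9 of 32 sites (1, 8, 9, 11, 23, 25, 28, 29, 30), so p = 9/32 = 0.28125.
d = −(3/4) ln(1 − 4p/3) = −0.75 ln(1 − 0.375) = −0.75 ln(0.625)
  = −0.75 × (-0.470004) = 0.352503 substitutions/site.

0.353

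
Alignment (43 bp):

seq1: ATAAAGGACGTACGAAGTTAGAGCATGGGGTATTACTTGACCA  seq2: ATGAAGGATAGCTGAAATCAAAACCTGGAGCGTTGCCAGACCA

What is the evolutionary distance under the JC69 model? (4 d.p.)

The sequences differ at 17 of 43 sites, so p = 17/43 ≈ 0.395349.
d = −(3/4) ln(1 − 4p/3) = −0.75 ln(1 − 0.527132) = −0.75 ln(0.472868)
  = −0.75 × (-0.748939) = 0.561704 substitutions/site.

0.5617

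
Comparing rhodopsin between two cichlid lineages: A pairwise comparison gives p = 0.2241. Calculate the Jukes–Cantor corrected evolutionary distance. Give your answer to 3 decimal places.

0.266

d = −(3/4) ln(1 − 4p/3) = −0.75 ln(1 − 0.2988) = −0.75 ln(0.7012)
  = −0.75 × (-0.354962) = 0.266222 substitutions/site.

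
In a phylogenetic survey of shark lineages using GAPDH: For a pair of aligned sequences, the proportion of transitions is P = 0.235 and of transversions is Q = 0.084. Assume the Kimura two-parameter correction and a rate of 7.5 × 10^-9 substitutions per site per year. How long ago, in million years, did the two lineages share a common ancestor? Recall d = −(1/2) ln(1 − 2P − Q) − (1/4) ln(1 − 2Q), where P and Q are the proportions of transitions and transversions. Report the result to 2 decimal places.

Under the Kimura two-parameter model, d = −½ ln(1 − 2P − Q) − ¼ ln(1 − 2Q).
1 − 2P − Q = 0.446, giving −½ ln(0.446) = 0.403718.
1 − 2Q = 0.832, giving −¼ ln(0.832) = 0.045981.
d = 0.403718 + 0.045981 = 0.449699.
Under a molecular clock d = 2μt, so t = d/(2μ) = 0.449699 / (2 × 7.5 × 10^-9) = 29.98 million years.

29.98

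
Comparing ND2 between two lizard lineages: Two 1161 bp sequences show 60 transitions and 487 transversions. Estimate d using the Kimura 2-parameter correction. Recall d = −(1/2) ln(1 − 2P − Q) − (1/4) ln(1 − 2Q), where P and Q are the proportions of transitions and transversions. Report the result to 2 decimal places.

0.83

P = 60/1161 ≈ 0.05168 and Q = 487/1161 ≈ 0.419466.
Under the Kimura two-parameter model, d = −½ ln(1 − 2P − Q) − ¼ ln(1 − 2Q).
1 − 2P − Q = 0.477174, giving −½ ln(0.477174) = 0.369937.
1 − 2Q = 0.161068, giving −¼ ln(0.161068) = 0.456482.
d = 0.369937 + 0.456482 = 0.826419.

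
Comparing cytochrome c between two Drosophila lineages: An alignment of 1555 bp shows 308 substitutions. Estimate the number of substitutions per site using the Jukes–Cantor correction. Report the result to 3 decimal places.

p = 308/1555 ≈ 0.198071.
d = −(3/4) ln(1 − 4p/3) = −0.75 ln(1 − 0.264095) = −0.75 ln(0.735905)
  = −0.75 × (-0.306654) = 0.229991 substitutions/site.

0.230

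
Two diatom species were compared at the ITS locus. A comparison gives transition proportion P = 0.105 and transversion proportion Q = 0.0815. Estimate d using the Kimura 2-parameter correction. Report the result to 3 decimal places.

0.217

Under the Kimura two-parameter model, d = −½ ln(1 − 2P − Q) − ¼ ln(1 − 2Q).
1 − 2P − Q = 0.7085, giving −½ ln(0.7085) = 0.172303.
1 − 2Q = 0.837, giving −¼ ln(0.837) = 0.044483.
d = 0.172303 + 0.044483 = 0.216786.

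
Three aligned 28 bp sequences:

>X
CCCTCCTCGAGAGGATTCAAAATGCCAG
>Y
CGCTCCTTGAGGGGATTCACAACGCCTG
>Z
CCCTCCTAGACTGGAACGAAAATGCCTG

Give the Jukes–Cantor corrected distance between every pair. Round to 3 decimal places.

X–Y: 6/28 sites differ → p ≈ 0.214286, d = −0.75 ln(1 − 0.285715) = 0.252355 ≈ 0.252.
X–Z: 7/28 sites differ → p = 0.25, d = −0.75 ln(1 − 0.333333) = 0.304098 ≈ 0.304.
Y–Z: 9/28 sites differ → p ≈ 0.321429, d = −0.75 ln(1 − 0.428572) = 0.419713 ≈ 0.420.

d(X,Y) = 0.252, d(X,Z) = 0.304, d(Y,Z) = 0.420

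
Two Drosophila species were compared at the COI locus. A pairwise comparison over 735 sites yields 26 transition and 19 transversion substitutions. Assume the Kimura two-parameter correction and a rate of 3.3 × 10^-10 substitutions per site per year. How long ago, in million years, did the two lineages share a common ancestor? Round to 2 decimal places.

P = 26/735 ≈ 0.035374 and Q = 19/735 ≈ 0.02585.
Under the Kimura two-parameter model, d = −½ ln(1 − 2P − Q) − ¼ ln(1 − 2Q).
1 − 2P − Q = 0.903402, giving −½ ln(0.903402) = 0.050794.
1 − 2Q = 0.9483, giving −¼ ln(0.9483) = 0.013271.
d = 0.050794 + 0.013271 = 0.064065.
Under a molecular clock d = 2μt, so t = d/(2μ) = 0.064065 / (2 × 3.3 × 10^-10) = 97.07 million years.

97.07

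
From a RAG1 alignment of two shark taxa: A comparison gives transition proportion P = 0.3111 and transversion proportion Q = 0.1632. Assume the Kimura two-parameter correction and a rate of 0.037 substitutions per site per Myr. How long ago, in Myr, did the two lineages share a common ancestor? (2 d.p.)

11.73

Under the Kimura two-parameter model, d = −½ ln(1 − 2P − Q) − ¼ ln(1 − 2Q).
1 − 2P − Q = 0.2146, giving −½ ln(0.2146) = 0.769490.
1 − 2Q = 0.6736, giving −¼ ln(0.6736) = 0.098780.
d = 0.769490 + 0.098780 = 0.868270.
Under a molecular clock d = 2μt, so t = d/(2μ) = 0.868270 / (2 × 0.037) = 11.73 Myr.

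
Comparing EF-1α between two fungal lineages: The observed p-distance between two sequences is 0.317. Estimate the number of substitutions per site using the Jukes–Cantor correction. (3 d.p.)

0.412

d = −(3/4) ln(1 − 4p/3) = −0.75 ln(1 − 0.422667) = −0.75 ln(0.577333)
  = −0.75 × (-0.549336) = 0.412002 substitutions/site.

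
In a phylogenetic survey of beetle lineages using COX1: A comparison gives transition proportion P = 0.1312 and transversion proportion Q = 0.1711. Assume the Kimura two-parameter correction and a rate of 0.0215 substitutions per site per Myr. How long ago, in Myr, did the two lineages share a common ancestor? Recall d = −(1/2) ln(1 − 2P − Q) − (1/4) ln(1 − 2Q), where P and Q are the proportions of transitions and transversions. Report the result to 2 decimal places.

Under the Kimura two-parameter model, d = −½ ln(1 − 2P − Q) − ¼ ln(1 − 2Q).
1 − 2P − Q = 0.5665, giving −½ ln(0.5665) = 0.284139.
1 − 2Q = 0.6578, giving −¼ ln(0.6578) = 0.104714.
d = 0.284139 + 0.104714 = 0.388853.
Under a molecular clock d = 2μt, so t = d/(2μ) = 0.388853 / (2 × 0.0215) = 9.04 Myr.

9.04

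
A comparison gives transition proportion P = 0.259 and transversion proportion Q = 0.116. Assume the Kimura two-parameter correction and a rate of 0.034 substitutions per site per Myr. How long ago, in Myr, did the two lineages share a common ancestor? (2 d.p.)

Under the Kimura two-parameter model, d = −½ ln(1 − 2P − Q) − ¼ ln(1 − 2Q).
1 − 2P − Q = 0.366, giving −½ ln(0.366) = 0.502561.
1 − 2Q = 0.768, giving −¼ ln(0.768) = 0.065991.
d = 0.502561 + 0.065991 = 0.568552.
Under a molecular clock d = 2μt, so t = d/(2μ) = 0.568552 / (2 × 0.034) = 8.36 Myr.

8.36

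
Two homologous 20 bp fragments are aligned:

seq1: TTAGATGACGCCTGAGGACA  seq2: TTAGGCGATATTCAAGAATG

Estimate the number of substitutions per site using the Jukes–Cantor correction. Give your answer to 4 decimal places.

0.9913

The sequences differ at 11 of 20 sites, so p = 11/20 = 0.55.
d = −(3/4) ln(1 − 4p/3) = −0.75 ln(1 − 0.733333) = −0.75 ln(0.266667)
  = −0.75 × (-1.321755) = 0.991316 substitutions/site.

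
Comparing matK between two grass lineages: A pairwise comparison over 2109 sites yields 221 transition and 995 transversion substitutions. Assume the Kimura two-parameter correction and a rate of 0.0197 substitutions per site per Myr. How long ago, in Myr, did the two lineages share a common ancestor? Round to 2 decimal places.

P = 221/2109 ≈ 0.104789 and Q = 995/2109 ≈ 0.471788.
Under the Kimura two-parameter model, d = −½ ln(1 − 2P − Q) − ¼ ln(1 − 2Q).
1 − 2P − Q = 0.318634, giving −½ ln(0.318634) = 0.571856.
1 − 2Q = 0.056424, giving −¼ ln(0.056424) = 0.718715.
d = 0.571856 + 0.718715 = 1.290571.
Under a molecular clock d = 2μt, so t = d/(2μ) = 1.290571 / (2 × 0.0197) = 32.76 Myr.

32.76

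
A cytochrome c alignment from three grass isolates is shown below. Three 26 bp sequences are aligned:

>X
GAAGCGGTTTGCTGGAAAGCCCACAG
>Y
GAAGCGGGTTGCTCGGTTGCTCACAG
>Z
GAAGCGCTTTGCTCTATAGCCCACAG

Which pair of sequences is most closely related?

X and Z

X–Y: 6/26 differ, p = 0.231, d = 0.276.
X–Z: 4/26 differ, p = 0.154, d = 0.172.
Y–Z: 6/26 differ, p = 0.231, d = 0.276.
The smallest distance is between X and Z.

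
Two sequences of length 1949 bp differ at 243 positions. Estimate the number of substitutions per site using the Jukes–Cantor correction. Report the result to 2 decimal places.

p = 243/1949 ≈ 0.124679.
d = −(3/4) ln(1 − 4p/3) = −0.75 ln(1 − 0.166239) = −0.75 ln(0.833761)
  = −0.75 × (-0.181808) = 0.136356 substitutions/site.

0.14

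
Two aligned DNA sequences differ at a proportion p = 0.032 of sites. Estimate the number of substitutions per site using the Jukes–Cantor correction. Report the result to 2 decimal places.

d = −(3/4) ln(1 − 4p/3) = −0.75 ln(1 − 0.042667) = −0.75 ln(0.957333)
  = −0.75 × (-0.043604) = 0.032703 substitutions/site.

0.03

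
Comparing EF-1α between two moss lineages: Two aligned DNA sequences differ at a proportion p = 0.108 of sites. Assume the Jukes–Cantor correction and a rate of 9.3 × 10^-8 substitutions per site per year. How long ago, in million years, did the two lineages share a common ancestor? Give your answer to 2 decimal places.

0.63

d = −(3/4) ln(1 − 4p/3) = −0.75 ln(1 − 0.144) = −0.75 ln(0.856)
  = −0.75 × (-0.155485) = 0.116614 substitutions/site.
Under a molecular clock d = 2μt, so t = d/(2μ) = 0.116614 / (2 × 9.3 × 10^-8) = 0.63 million years.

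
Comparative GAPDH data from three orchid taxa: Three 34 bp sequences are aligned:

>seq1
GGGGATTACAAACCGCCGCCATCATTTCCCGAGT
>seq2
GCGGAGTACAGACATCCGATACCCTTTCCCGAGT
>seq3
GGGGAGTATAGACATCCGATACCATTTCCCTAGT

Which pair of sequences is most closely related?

seq1–seq2: 9/34 differ, p = 0.265, d = 0.326.
seq1–seq3: 9/34 differ, p = 0.265, d = 0.326.
seq2–seq3: 4/34 differ, p = 0.118, d = 0.128.
The smallest distance is between seq2 and seq3.

seq2 and seq3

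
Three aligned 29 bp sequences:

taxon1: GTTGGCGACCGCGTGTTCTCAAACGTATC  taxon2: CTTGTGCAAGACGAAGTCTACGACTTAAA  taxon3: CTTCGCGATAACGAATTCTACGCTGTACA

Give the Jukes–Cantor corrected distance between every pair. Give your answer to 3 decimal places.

taxon1–taxon2: 16/29 sites differ → p ≈ 0.551724, d = −0.75 ln(1 − 0.735632) = 0.997810 ≈ 0.998.
taxon1–taxon3: 14/29 sites differ → p ≈ 0.482759, d = −0.75 ln(1 − 0.643679) = 0.773942 ≈ 0.774.
taxon2–taxon3: 11/29 sites differ → p ≈ 0.37931, d = −0.75 ln(1 − 0.505747) = 0.528531 ≈ 0.529.

d(taxon1,taxon2) = 0.998, d(taxon1,taxon3) = 0.774, d(taxon2,taxon3) = 0.529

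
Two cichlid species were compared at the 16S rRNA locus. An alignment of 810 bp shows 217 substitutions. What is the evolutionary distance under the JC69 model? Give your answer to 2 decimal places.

p = 217/810 ≈ 0.267901.
d = −(3/4) ln(1 − 4p/3) = −0.75 ln(1 − 0.357201) = −0.75 ln(0.642799)
  = −0.75 × (-0.441923) = 0.331442 substitutions/site.

0.33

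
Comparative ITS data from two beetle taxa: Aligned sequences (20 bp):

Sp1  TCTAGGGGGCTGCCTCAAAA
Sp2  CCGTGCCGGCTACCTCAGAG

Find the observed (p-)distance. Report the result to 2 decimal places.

The sequences differ at 8 of 20 positions (sites 1, 3, 4, 6, 7, 12, 18, 20).
p = 8/20 = 0.40.

0.40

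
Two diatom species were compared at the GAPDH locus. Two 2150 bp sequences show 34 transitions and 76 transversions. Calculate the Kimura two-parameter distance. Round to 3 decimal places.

0.053

P = 34/2150 ≈ 0.015814 and Q = 76/2150 ≈ 0.035349.
Under the Kimura two-parameter model, d = −½ ln(1 − 2P − Q) − ¼ ln(1 − 2Q).
1 − 2P − Q = 0.933023, giving −½ ln(0.933023) = 0.034663.
1 − 2Q = 0.929302, giving −¼ ln(0.929302) = 0.018330.
d = 0.034663 + 0.018330 = 0.052993.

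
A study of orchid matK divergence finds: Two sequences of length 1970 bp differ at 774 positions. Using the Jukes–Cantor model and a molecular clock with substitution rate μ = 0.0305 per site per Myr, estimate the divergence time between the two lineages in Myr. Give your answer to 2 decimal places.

p = 774/1970 ≈ 0.392893.
d = −(3/4) ln(1 − 4p/3) = −0.75 ln(1 − 0.523857) = −0.75 ln(0.476143)
  = −0.75 × (-0.742037) = 0.556528 substitutions/site.
Under a molecular clock d = 2μt, so t = d/(2μ) = 0.556528 / (2 × 0.0305) = 9.12 Myr.

9.12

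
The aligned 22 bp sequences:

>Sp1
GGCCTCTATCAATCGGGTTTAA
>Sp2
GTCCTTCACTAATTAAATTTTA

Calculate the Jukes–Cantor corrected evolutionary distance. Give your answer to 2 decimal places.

0.70

The sequences differ at 10 of 22 sites (2, 6, 7, 9, 10, 14, 15, 16, 17, 21), so p = 10/22 ≈ 0.454545.
d = −(3/4) ln(1 − 4p/3) = −0.75 ln(1 − 0.60606) = −0.75 ln(0.39394)
  = −0.75 × (-0.931557) = 0.698668 substitutions/site.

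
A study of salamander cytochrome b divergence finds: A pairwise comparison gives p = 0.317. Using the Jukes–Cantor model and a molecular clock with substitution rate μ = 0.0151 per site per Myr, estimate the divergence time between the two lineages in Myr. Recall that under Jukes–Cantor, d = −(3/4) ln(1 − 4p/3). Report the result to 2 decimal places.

13.64

d = −(3/4) ln(1 − 4p/3) = −0.75 ln(1 − 0.422667) = −0.75 ln(0.577333)
  = −0.75 × (-0.549336) = 0.412002 substitutions/site.
Under a molecular clock d = 2μt, so t = d/(2μ) = 0.412002 / (2 × 0.0151) = 13.64 Myr.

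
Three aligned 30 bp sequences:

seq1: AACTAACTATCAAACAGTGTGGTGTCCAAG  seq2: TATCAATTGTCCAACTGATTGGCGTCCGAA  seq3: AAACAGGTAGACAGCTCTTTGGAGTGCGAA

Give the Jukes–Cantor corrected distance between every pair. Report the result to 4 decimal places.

d(seq1,seq2) = 0.5716, d(seq1,seq3) = 0.8240, d(seq2,seq3) = 0.5716

seq1–seq2: 12/30 sites differ → p = 0.4, d = −0.75 ln(1 − 0.533333) = 0.571605 ≈ 0.5716.
seq1–seq3: 15/30 sites differ → p = 0.5, d = −0.75 ln(1 − 0.666667) = 0.823960 ≈ 0.8240.
seq2–seq3: 12/30 sites differ → p = 0.4, d = −0.75 ln(1 − 0.533333) = 0.571605 ≈ 0.5716.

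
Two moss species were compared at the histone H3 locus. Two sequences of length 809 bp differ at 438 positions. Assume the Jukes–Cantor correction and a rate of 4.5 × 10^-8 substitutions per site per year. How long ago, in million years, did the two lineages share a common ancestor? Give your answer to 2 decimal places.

p = 438/809 ≈ 0.541409.
d = −(3/4) ln(1 − 4p/3) = −0.75 ln(1 − 0.721879) = −0.75 ln(0.278121)
  = −0.75 × (-1.279699) = 0.959774 substitutions/site.
Under a molecular clock d = 2μt, so t = d/(2μ) = 0.959774 / (2 × 4.5 × 10^-8) = 10.66 million years.

10.66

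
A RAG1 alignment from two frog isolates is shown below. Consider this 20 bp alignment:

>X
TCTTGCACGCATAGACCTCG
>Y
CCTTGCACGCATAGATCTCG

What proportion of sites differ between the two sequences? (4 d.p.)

0.1000

The sequences differ at 2 of 20 positions (sites 1, 16).
p = 2/20 = 0.1000.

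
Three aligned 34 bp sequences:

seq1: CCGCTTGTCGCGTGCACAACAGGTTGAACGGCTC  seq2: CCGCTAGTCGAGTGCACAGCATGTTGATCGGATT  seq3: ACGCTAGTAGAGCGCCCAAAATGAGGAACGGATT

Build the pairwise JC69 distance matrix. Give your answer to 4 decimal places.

seq1–seq2: 7/34 sites differ → p ≈ 0.205882, d = −0.75 ln(1 − 0.274509) = 0.240680 ≈ 0.2407.
seq1–seq3: 12/34 sites differ → p ≈ 0.352941, d = −0.75 ln(1 − 0.470588) = 0.476991 ≈ 0.4770.
seq2–seq3: 9/34 sites differ → p ≈ 0.264706, d = −0.75 ln(1 − 0.352941) = 0.326488 ≈ 0.3265.

d(seq1,seq2) = 0.2407, d(seq1,seq3) = 0.4770, d(seq2,seq3) = 0.3265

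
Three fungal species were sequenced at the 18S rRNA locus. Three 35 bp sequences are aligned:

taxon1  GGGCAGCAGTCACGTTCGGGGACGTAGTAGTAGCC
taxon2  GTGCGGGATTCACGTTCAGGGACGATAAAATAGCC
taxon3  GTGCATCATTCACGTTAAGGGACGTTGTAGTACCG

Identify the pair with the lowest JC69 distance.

taxon1–taxon2: 10/35 differ, p = 0.286, d = 0.360.
taxon1–taxon3: 8/35 differ, p = 0.229, d = 0.273.
taxon2–taxon3: 10/35 differ, p = 0.286, d = 0.360.
The smallest distance is between taxon1 and taxon3.

taxon1 and taxon3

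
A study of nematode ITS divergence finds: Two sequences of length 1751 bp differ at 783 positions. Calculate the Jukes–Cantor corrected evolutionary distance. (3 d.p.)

p = 783/1751 ≈ 0.447173.
d = −(3/4) ln(1 − 4p/3) = −0.75 ln(1 − 0.596231) = −0.75 ln(0.403769)
  = −0.75 × (-0.906912) = 0.680184 substitutions/site.

0.680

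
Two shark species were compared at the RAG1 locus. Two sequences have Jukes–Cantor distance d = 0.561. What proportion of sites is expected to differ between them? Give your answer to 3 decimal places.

0.395

p = (3/4)(1 − e^(−4d/3)) = 0.75 × (1 − e^(-0.748)) = 0.75 × (1 − 0.473312) = 0.395016.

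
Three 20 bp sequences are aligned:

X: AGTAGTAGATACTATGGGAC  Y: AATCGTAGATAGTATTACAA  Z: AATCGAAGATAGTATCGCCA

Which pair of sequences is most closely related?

Y and Z

X–Y: 7/20 differ, p = 0.350, d = 0.471.
X–Z: 8/20 differ, p = 0.400, d = 0.572.
Y–Z: 4/20 differ, p = 0.200, d = 0.233.
The smallest distance is between Y and Z.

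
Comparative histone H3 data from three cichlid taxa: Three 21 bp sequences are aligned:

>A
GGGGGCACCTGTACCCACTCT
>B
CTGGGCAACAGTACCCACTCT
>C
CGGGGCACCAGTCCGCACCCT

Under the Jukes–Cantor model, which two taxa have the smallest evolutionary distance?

A and B

A–B: 4/21 differ, p = 0.190, d = 0.220.
A–C: 5/21 differ, p = 0.238, d = 0.286.
B–C: 5/21 differ, p = 0.238, d = 0.286.
The smallest distance is between A and B.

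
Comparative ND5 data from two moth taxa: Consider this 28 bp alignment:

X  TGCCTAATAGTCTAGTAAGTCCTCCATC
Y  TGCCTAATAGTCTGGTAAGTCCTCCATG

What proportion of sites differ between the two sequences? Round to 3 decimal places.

The sequences differ at 2 of 28 positions (sites 14, 28).
p = 2/28 = 0.071428… ≈ 0.071 (to 3 d.p.).

0.071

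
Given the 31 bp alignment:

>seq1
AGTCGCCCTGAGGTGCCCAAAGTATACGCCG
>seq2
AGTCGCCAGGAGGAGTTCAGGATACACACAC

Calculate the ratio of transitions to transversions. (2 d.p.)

1.40

Transitions are A↔G and C↔T; transversions are all other mismatches.
Transitions: 7. Transversions: 5.
R = 7/5 = 1.40.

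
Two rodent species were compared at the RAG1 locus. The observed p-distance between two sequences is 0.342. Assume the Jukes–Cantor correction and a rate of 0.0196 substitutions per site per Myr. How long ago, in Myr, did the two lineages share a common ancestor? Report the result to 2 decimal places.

d = −(3/4) ln(1 − 4p/3) = −0.75 ln(1 − 0.456) = −0.75 ln(0.544)
  = −0.75 × (-0.608806) = 0.456605 substitutions/site.
Under a molecular clock d = 2μt, so t = d/(2μ) = 0.456605 / (2 × 0.0196) = 11.65 Myr.

11.65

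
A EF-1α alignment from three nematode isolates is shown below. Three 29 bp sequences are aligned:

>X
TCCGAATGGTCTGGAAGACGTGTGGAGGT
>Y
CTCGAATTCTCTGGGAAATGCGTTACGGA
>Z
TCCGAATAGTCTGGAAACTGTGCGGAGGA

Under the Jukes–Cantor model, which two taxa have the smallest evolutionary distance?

X–Y: 12/29 differ, p = 0.414, d = 0.602.
X–Z: 6/29 differ, p = 0.207, d = 0.242.
Y–Z: 11/29 differ, p = 0.379, d = 0.529.
The smallest distance is between X and Z.

X and Z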